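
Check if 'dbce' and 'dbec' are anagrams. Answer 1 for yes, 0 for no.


Sort characters of 'dbce': 'bcde'
Sort characters of 'dbec': 'bcde'
Sorted forms match -> they ARE anagrams
Result: 1

1


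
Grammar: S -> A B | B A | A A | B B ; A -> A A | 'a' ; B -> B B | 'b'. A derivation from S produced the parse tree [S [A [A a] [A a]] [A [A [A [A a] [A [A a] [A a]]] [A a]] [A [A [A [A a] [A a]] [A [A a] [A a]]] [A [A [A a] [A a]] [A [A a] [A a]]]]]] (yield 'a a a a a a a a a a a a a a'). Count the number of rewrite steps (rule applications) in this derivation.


Every bracketed nonterminal node [X ...] in the tree is produced by exactly one rule application.
Reading the tree off as a leftmost derivation:
  Step 1: S  =>  A A   (applied S -> A A)
  Step 2: A A  =>  A A A   (applied A -> A A)
  Step 3: A A A  =>  a A A   (applied A -> a)
  Step 4: a A A  =>  a a A   (applied A -> a)
  Step 5: a a A  =>  a a A A   (applied A -> A A)
  Step 6: a a A A  =>  a a A A A   (applied A -> A A)
  Step 7: a a A A A  =>  a a A A A A   (applied A -> A A)
  Step 8: a a A A A A  =>  a a a A A A   (applied A -> a)
  Step 9: a a a A A A  =>  a a a A A A A   (applied A -> A A)
  Step 10: a a a A A A A  =>  a a a a A A A   (applied A -> a)
  Step 11: a a a a A A A  =>  a a a a a A A   (applied A -> a)
  Step 12: a a a a a A A  =>  a a a a a a A   (applied A -> a)
  Step 13: a a a a a a A  =>  a a a a a a A A   (applied A -> A A)
  Step 14: a a a a a a A A  =>  a a a a a a A A A   (applied A -> A A)
  Step 15: a a a a a a A A A  =>  a a a a a a A A A A   (applied A -> A A)
  Step 16: a a a a a a A A A A  =>  a a a a a a a A A A   (applied A -> a)
  Step 17: a a a a a a a A A A  =>  a a a a a a a a A A   (applied A -> a)
  Step 18: a a a a a a a a A A  =>  a a a a a a a a A A A   (applied A -> A A)
  Step 19: a a a a a a a a A A A  =>  a a a a a a a a a A A   (applied A -> a)
  Step 20: a a a a a a a a a A A  =>  a a a a a a a a a a A   (applied A -> a)
  Step 21: a a a a a a a a a a A  =>  a a a a a a a a a a A A   (applied A -> A A)
  Step 22: a a a a a a a a a a A A  =>  a a a a a a a a a a A A A   (applied A -> A A)
  Step 23: a a a a a a a a a a A A A  =>  a a a a a a a a a a a A A   (applied A -> a)
  Step 24: a a a a a a a a a a a A A  =>  a a a a a a a a a a a a A   (applied A -> a)
  Step 25: a a a a a a a a a a a a A  =>  a a a a a a a a a a a a A A   (applied A -> A A)
  Step 26: a a a a a a a a a a a a A A  =>  a a a a a a a a a a a a a A   (applied A -> a)
  Step 27: a a a a a a a a a a a a a A  =>  a a a a a a a a a a a a a a   (applied A -> a)
Final yield: a a a a a a a a a a a a a a
Total rewrite steps: 27

27


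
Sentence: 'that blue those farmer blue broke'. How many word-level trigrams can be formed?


Word trigrams from [6] words:
  Trigram 1: (that blue those)
  Trigram 2: (blue those farmer)
  Trigram 3: (those farmer blue)
  Trigram 4: (farmer blue broke)
Total word trigrams: 6 - 2 = 4

4


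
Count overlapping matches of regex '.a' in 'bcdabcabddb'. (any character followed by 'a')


Pattern: .a means any character followed by 'a'.
Scanning 'bcdabcabddb' position-by-position:
  Pos 0: window 'bc' -> no
  Pos 1: window 'cd' -> no
  Pos 2: window 'da' -> MATCH
  Pos 3: window 'ab' -> no
  Pos 4: window 'bc' -> no
  Pos 5: window 'ca' -> MATCH
  Pos 6: window 'ab' -> no
  Pos 7: window 'bd' -> no
  Pos 8: window 'dd' -> no
  Pos 9: window 'db' -> no
  Pos 10: window 'b' -> no
Total matches: 2

2


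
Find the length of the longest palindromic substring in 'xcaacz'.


Scanning 'xcaacz' for palindromic substrings.
Substring at positions 1-4: 'caac'.
Check: reverse('caac') = 'caac' -> palindrome confirmed.
Neighbouring characters ('x' / 'z') break symmetry, so it cannot extend further.
No longer palindromic substring exists; longest length = 4

4


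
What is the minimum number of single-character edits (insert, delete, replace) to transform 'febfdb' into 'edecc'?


Building DP table for s1='febfdb' (len 6) and s2='edecc' (len 5):
       e  d  e  c  c
    0  1  2  3  4  5
  f 1  1  2  3  4  5
  e 2  1  2  2  3  4
  b 3  2  2  3  3  4
  f 4  3  3  3  4  4
  d 5  4  3  4  4  5
  b 6  5  4  4  5  5
Edit distance = dp[6][5] = 5

5


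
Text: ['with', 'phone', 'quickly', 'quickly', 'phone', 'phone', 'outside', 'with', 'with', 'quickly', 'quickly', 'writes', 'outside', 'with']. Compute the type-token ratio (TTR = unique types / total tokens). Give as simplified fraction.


Tokens: 14
Unique types: ('outside', 'phone', 'quickly', 'with', 'writes') = 5
TTR = 5/14
Already in lowest terms.

5/14


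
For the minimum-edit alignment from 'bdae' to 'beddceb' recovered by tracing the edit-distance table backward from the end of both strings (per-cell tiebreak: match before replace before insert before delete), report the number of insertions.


Edit distance = 4. Backtracking from cell (4, 7) with preference match > replace > insert > delete,
then listing the resulting alignment 'bdae' -> 'beddceb' left to right:
  Step 1: keep 'b'
  Step 2: insert 'e' [insertion #1]
  Step 3: insert 'd' [insertion #2]
  Step 4: keep 'd'
  Step 5: replace a->c
  Step 6: keep 'e'
  Step 7: insert 'b' [insertion #3]
Total insertions: 3

3


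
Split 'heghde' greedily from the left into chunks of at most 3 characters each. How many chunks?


'heghde' has 6 characters.
Chunking with max size 3:
  Chunk 1: 'heg' (positions 0-2)
  Chunk 2: 'hde' (positions 3-5)
Total chunks: ceil(6 / 3) = 2

2


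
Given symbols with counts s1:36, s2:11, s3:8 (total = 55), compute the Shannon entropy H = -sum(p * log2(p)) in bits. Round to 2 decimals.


Computing entropy H = -sum(p_i * log2(p_i)):
  s1: p = 36/55 = 0.6545, -p*log2(p) = 0.4002
  s2: p = 11/55 = 0.2000, -p*log2(p) = 0.4644
  s3: p = 8/55 = 0.1455, -p*log2(p) = 0.4046
H = sum of terms = 1.2692
Rounded to 2 decimals: 1.27

1.27


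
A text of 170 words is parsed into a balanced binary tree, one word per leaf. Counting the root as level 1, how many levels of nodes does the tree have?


In a balanced binary tree with n leaves the deepest leaf is ceil(log2(n)) edges below the root,
so counting node levels inclusive of root and leaves gives ceil(log2(n)) + 1 levels.
log2(170) = 7.4094
ceil(7.4094) = 8
levels = 8 + 1 = 9

9


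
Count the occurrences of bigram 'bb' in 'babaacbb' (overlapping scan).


Scanning 'babaacbb' for bigram 'bb':
  Position 0: 'ba' -> no
  Position 1: 'ab' -> no
  Position 2: 'ba' -> no
  Position 3: 'aa' -> no
  Position 4: 'ac' -> no
  Position 5: 'cb' -> no
  Position 6: 'bb' -> MATCH
Total matches: 1

1


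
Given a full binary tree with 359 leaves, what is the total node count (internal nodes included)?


Leaf nodes (terminals): 359
Internal nodes = n - 1 = 359 - 1 = 358
Total = leaves + internal = 359 + 358 = 717

717


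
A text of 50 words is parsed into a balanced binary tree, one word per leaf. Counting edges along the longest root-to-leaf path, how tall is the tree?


In a balanced binary tree with n leaves the deepest leaf is ceil(log2(n)) edges below the root.
log2(50) = 5.6439
ceil(5.6439) = 6
height (edges) = 6

6


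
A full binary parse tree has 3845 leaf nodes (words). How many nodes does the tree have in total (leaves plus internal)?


Leaf nodes (terminals): 3845
Internal nodes = n - 1 = 3845 - 1 = 3844
Total = leaves + internal = 3845 + 3844 = 7689

7689


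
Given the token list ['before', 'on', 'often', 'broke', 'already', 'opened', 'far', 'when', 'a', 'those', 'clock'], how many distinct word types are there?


Listing all tokens and tracking unique types:
  Token 1: 'before' -> NEW (unique so far: 1)
  Token 2: 'on' -> NEW (unique so far: 2)
  Token 3: 'often' -> NEW (unique so far: 3)
  Token 4: 'broke' -> NEW (unique so far: 4)
  Token 5: 'already' -> NEW (unique so far: 5)
  Token 6: 'opened' -> NEW (unique so far: 6)
  Token 7: 'far' -> NEW (unique so far: 7)
  Token 8: 'when' -> NEW (unique so far: 8)
  Token 9: 'a' -> NEW (unique so far: 9)
  Token 10: 'those' -> NEW (unique so far: 10)
  Token 11: 'clock' -> NEW (unique so far: 11)
Unique types: ('a', 'already', 'before', 'broke', 'clock', 'far', 'often', 'on', 'opened', 'those', 'when')
Vocabulary size: 11

11


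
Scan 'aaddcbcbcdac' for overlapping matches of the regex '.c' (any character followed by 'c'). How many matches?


Pattern: .c means any character followed by 'c'.
Scanning 'aaddcbcbcdac' position-by-position:
  Pos 0: window 'aa' -> no
  Pos 1: window 'ad' -> no
  Pos 2: window 'dd' -> no
  Pos 3: window 'dc' -> MATCH
  Pos 4: window 'cb' -> no
  Pos 5: window 'bc' -> MATCH
  Pos 6: window 'cb' -> no
  Pos 7: window 'bc' -> MATCH
  Pos 8: window 'cd' -> no
  Pos 9: window 'da' -> no
  Pos 10: window 'ac' -> MATCH
  Pos 11: window 'c' -> no
Total matches: 4

4


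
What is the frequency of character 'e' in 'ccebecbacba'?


Scanning 'ccebecbacba' for 'e':
  Position 2: 'e' -> MATCH (count: 1)
  Position 4: 'e' -> MATCH (count: 2)
Total occurrences of 'e': 2

2


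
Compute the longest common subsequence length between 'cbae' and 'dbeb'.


DP table for LCS of 'cbae' and 'dbeb':
       d  b  e  b
    0  0  0  0  0
  c 0  0  0  0  0
  b 0  0  1  1  1
  a 0  0  1  1  1
  e 0  0  1  2  2
LCS: 'be'
LCS length = 2

2


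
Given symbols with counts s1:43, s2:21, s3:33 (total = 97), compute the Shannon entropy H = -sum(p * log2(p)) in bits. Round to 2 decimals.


Computing entropy H = -sum(p_i * log2(p_i)):
  s1: p = 43/97 = 0.4433, -p*log2(p) = 0.5203
  s2: p = 21/97 = 0.2165, -p*log2(p) = 0.4779
  s3: p = 33/97 = 0.3402, -p*log2(p) = 0.5292
H = sum of terms = 1.5274
Rounded to 2 decimals: 1.53

1.53


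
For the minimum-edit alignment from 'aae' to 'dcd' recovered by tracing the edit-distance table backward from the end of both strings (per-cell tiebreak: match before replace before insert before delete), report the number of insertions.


Edit distance = 3. Backtracking from cell (3, 3) with preference match > replace > insert > delete,
then listing the resulting alignment 'aae' -> 'dcd' left to right:
  Step 1: replace a->d
  Step 2: replace a->c
  Step 3: replace e->d
Total insertions: 0

0


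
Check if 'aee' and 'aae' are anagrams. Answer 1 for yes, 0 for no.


Sort characters of 'aee': 'aee'
Sort characters of 'aae': 'aae'
Sorted forms differ -> they are NOT anagrams
Result: 0

0


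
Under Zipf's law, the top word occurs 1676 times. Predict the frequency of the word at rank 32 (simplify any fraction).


Zipf's law: freq(rank) = f1 / rank
f1 = 1676, rank = 32
freq = 1676 / 32
GCD(1676, 32) = 4
Simplified: 419/8

419/8


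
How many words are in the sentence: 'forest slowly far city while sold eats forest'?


Counting words by splitting on spaces:
  Word 1: 'forest'
  Word 2: 'slowly'
  Word 3: 'far'
  Word 4: 'city'
  Word 5: 'while'
  Word 6: 'sold'
  Word 7: 'eats'
  Word 8: 'forest'
Total words: 8

8


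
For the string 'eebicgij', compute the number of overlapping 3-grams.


String 'eebicgij' has length L = 8.
Number of overlapping n-grams = L - n + 1
Substituting: 8 - 3 + 1 = 6

6


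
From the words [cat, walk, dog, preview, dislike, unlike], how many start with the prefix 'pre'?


Checking each word for prefix 'pre':
  'cat' -> no (count: 0)
  'walk' -> no (count: 0)
  'dog' -> no (count: 0)
  'preview' -> YES, starts with 'pre' (count: 1)
  'dislike' -> no (count: 1)
  'unlike' -> no (count: 1)
Total with prefix 'pre': 1

1


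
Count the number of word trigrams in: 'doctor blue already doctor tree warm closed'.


Word trigrams from [7] words:
  Trigram 1: (doctor blue already)
  Trigram 2: (blue already doctor)
  Trigram 3: (already doctor tree)
  Trigram 4: (doctor tree warm)
  Trigram 5: (tree warm closed)
Total word trigrams: 7 - 2 = 5

5


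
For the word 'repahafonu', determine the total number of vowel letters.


Scanning each character of 'repahafonu':
  Position 1: 'r' -> consonant (running count: 0)
  Position 2: 'e' -> vowel (running count: 1)
  Position 3: 'p' -> consonant (running count: 1)
  Position 4: 'a' -> vowel (running count: 2)
  Position 5: 'h' -> consonant (running count: 2)
  Position 6: 'a' -> vowel (running count: 3)
  Position 7: 'f' -> consonant (running count: 3)
  Position 8: 'o' -> vowel (running count: 4)
  Position 9: 'n' -> consonant (running count: 4)
  Position 10: 'u' -> vowel (running count: 5)
Total vowels: 5

5


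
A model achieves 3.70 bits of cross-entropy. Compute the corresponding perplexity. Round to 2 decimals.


Perplexity formula: PP = 2^H
H = 3.70
PP = 2^3.70
Decompose: 2^3.70 = 2^3 * 2^0.70
2^3 = 8, 2^0.70 ~ 1.6245048
PP ~ 8 * 1.6245048 = 12.9960384
Rounded to 2 decimals: 13.00

13.00


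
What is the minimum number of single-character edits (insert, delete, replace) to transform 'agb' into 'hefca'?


Building DP table for s1='agb' (len 3) and s2='hefca' (len 5):
       h  e  f  c  a
    0  1  2  3  4  5
  a 1  1  2  3  4  4
  g 2  2  2  3  4  5
  b 3  3  3  3  4  5
Edit distance = dp[3][5] = 5

5


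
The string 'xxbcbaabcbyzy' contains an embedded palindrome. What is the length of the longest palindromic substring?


Scanning 'xxbcbaabcbyzy' for palindromic substrings.
Substring at positions 2-9: 'bcbaabcb'.
Check: reverse('bcbaabcb') = 'bcbaabcb' -> palindrome confirmed.
Neighbouring characters ('x' / 'y') break symmetry, so it cannot extend further.
No longer palindromic substring exists; longest length = 8

8


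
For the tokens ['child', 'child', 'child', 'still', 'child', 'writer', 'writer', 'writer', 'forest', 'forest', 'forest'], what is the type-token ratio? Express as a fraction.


Tokens: 11
Unique types: ('child', 'forest', 'still', 'writer') = 4
TTR = 4/11
Already in lowest terms.

4/11


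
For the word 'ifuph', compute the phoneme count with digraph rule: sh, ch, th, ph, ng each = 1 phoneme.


Parsing 'ifuph' greedily, digraphs first:
  'i' -> vowel phoneme (phonemes so far: 1)
  'f' -> consonant phoneme (phonemes so far: 2)
  'u' -> vowel phoneme (phonemes so far: 3)
  'ph' -> digraph (1 consonant phoneme) (phonemes so far: 4)
Total phonemes: 4

4


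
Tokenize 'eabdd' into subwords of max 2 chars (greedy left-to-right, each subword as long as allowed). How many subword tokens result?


'eabdd' has 5 characters.
Chunking with max size 2:
  Chunk 1: 'ea' (positions 0-1)
  Chunk 2: 'bd' (positions 2-3)
  Chunk 3: 'd' (positions 4-4)
Total chunks: ceil(5 / 2) = 3

3


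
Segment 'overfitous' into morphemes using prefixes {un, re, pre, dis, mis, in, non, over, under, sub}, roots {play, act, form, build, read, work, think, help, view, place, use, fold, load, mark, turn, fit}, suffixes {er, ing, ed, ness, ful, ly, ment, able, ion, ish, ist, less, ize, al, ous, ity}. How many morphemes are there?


Segmenting 'overfitous' against the inventory:
  'over' -> prefix (morpheme 1)
  'fit' -> root (morpheme 2)
  'ous' -> suffix (morpheme 3)
Total morphemes: 3

3


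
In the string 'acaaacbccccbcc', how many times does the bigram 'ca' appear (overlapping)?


Scanning 'acaaacbccccbcc' for bigram 'ca':
  Position 0: 'ac' -> no
  Position 1: 'ca' -> MATCH
  Position 2: 'aa' -> no
  Position 3: 'aa' -> no
  Position 4: 'ac' -> no
  Position 5: 'cb' -> no
  Position 6: 'bc' -> no
  Position 7: 'cc' -> no
  Position 8: 'cc' -> no
  Position 9: 'cc' -> no
  Position 10: 'cb' -> no
  Position 11: 'bc' -> no
  Position 12: 'cc' -> no
Total matches: 1

1


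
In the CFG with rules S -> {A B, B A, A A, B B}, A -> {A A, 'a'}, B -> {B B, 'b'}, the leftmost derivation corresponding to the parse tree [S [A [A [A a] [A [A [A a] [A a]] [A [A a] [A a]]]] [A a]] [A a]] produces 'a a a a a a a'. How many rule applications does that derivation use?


Every bracketed nonterminal node [X ...] in the tree is produced by exactly one rule application.
Reading the tree off as a leftmost derivation:
  Step 1: S  =>  A A   (applied S -> A A)
  Step 2: A A  =>  A A A   (applied A -> A A)
  Step 3: A A A  =>  A A A A   (applied A -> A A)
  Step 4: A A A A  =>  a A A A   (applied A -> a)
  Step 5: a A A A  =>  a A A A A   (applied A -> A A)
  Step 6: a A A A A  =>  a A A A A A   (applied A -> A A)
  Step 7: a A A A A A  =>  a a A A A A   (applied A -> a)
  Step 8: a a A A A A  =>  a a a A A A   (applied A -> a)
  Step 9: a a a A A A  =>  a a a A A A A   (applied A -> A A)
  Step 10: a a a A A A A  =>  a a a a A A A   (applied A -> a)
  Step 11: a a a a A A A  =>  a a a a a A A   (applied A -> a)
  Step 12: a a a a a A A  =>  a a a a a a A   (applied A -> a)
  Step 13: a a a a a a A  =>  a a a a a a a   (applied A -> a)
Final yield: a a a a a a a
Total rewrite steps: 13

13


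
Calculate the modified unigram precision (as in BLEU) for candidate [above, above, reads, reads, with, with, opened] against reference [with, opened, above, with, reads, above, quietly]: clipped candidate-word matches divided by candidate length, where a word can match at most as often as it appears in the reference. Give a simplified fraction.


Reference word counts: {'above': 2, 'opened': 1, 'quietly': 1, 'reads': 1, 'with': 2}
Checking each candidate word (with clipping):
  'above' -> in reference (ref count 2, used 1/2) -> match (matches: 1)
  'above' -> in reference (ref count 2, used 2/2) -> match (matches: 2)
  'reads' -> in reference (ref count 1, used 1/1) -> match (matches: 3)
  'reads' -> ref count 1 already used up (1/1) -> clipped, no match (matches: 3)
  'with' -> in reference (ref count 2, used 1/2) -> match (matches: 4)
  'with' -> in reference (ref count 2, used 2/2) -> match (matches: 5)
  'opened' -> in reference (ref count 1, used 1/1) -> match (matches: 6)
Clipped matches: 6, Candidate length: 7
Precision = 6/7

6/7


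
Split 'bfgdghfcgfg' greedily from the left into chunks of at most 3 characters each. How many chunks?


'bfgdghfcgfg' has 11 characters.
Chunking with max size 3:
  Chunk 1: 'bfg' (positions 0-2)
  Chunk 2: 'dgh' (positions 3-5)
  Chunk 3: 'fcg' (positions 6-8)
  Chunk 4: 'fg' (positions 9-10)
Total chunks: ceil(11 / 3) = 4

4


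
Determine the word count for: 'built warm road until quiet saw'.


Counting words by splitting on spaces:
  Word 1: 'built'
  Word 2: 'warm'
  Word 3: 'road'
  Word 4: 'until'
  Word 5: 'quiet'
  Word 6: 'saw'
Total words: 6

6


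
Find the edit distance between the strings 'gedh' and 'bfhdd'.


Building DP table for s1='gedh' (len 4) and s2='bfhdd' (len 5):
       b  f  h  d  d
    0  1  2  3  4  5
  g 1  1  2  3  4  5
  e 2  2  2  3  4  5
  d 3  3  3  3  3  4
  h 4  4  4  3  4  4
Edit distance = dp[4][5] = 4

4


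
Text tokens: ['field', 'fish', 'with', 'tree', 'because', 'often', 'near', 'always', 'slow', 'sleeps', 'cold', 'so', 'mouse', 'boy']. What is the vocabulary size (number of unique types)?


Listing all tokens and tracking unique types:
  Token 1: 'field' -> NEW (unique so far: 1)
  Token 2: 'fish' -> NEW (unique so far: 2)
  Token 3: 'with' -> NEW (unique so far: 3)
  Token 4: 'tree' -> NEW (unique so far: 4)
  Token 5: 'because' -> NEW (unique so far: 5)
  Token 6: 'often' -> NEW (unique so far: 6)
  Token 7: 'near' -> NEW (unique so far: 7)
  Token 8: 'always' -> NEW (unique so far: 8)
  Token 9: 'slow' -> NEW (unique so far: 9)
  Token 10: 'sleeps' -> NEW (unique so far: 10)
  Token 11: 'cold' -> NEW (unique so far: 11)
  Token 12: 'so' -> NEW (unique so far: 12)
  Token 13: 'mouse' -> NEW (unique so far: 13)
  Token 14: 'boy' -> NEW (unique so far: 14)
Unique types: ('always', 'because', 'boy', 'cold', 'field', 'fish', 'mouse', 'near', 'often', 'sleeps', 'slow', 'so', 'tree', 'with')
Vocabulary size: 14

14


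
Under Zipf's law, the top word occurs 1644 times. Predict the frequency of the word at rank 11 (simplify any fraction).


Zipf's law: freq(rank) = f1 / rank
f1 = 1644, rank = 11
freq = 1644 / 11
GCD(1644, 11) = 1
Simplified: 1644/11

1644/11


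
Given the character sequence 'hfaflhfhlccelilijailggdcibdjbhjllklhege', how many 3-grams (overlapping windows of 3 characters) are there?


String 'hfaflhfhlccelilijailggdcibdjbhjllklhege' has length L = 39.
Number of overlapping n-grams = L - n + 1
Substituting: 39 - 3 + 1 = 37

37


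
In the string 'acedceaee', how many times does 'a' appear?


Scanning 'acedceaee' for 'a':
  Position 0: 'a' -> MATCH (count: 1)
  Position 6: 'a' -> MATCH (count: 2)
Total occurrences of 'a': 2

2


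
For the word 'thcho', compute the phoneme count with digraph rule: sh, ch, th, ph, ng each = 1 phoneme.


Parsing 'thcho' greedily, digraphs first:
  'th' -> digraph (1 consonant phoneme) (phonemes so far: 1)
  'ch' -> digraph (1 consonant phoneme) (phonemes so far: 2)
  'o' -> vowel phoneme (phonemes so far: 3)
Total phonemes: 3

3


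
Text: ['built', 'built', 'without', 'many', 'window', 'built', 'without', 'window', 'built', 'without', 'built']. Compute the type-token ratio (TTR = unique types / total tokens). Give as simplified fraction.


Tokens: 11
Unique types: ('built', 'many', 'window', 'without') = 4
TTR = 4/11
Already in lowest terms.

4/11


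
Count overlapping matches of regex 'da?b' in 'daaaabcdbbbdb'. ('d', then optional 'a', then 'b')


Pattern: da?b means 'd', then optional 'a', then 'b'.
Scanning 'daaaabcdbbbdb' position-by-position:
  Pos 0: window 'daa' -> no
  Pos 1: window 'aaa' -> no
  Pos 2: window 'aaa' -> no
  Pos 3: window 'aab' -> no
  Pos 4: window 'abc' -> no
  Pos 5: window 'bcd' -> no
  Pos 6: window 'cdb' -> no
  Pos 7: window 'dbb' -> MATCH
  Pos 8: window 'bbb' -> no
  Pos 9: window 'bbd' -> no
  Pos 10: window 'bdb' -> no
  Pos 11: window 'db' -> MATCH
  Pos 12: window 'b' -> no
Total matches: 2

2


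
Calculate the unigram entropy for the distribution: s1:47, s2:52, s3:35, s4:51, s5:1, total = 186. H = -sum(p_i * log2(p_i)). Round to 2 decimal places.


Computing entropy H = -sum(p_i * log2(p_i)):
  s1: p = 47/186 = 0.2527, -p*log2(p) = 0.5015
  s2: p = 52/186 = 0.2796, -p*log2(p) = 0.5141
  s3: p = 35/186 = 0.1882, -p*log2(p) = 0.4535
  s4: p = 51/186 = 0.2742, -p*log2(p) = 0.5118
  s5: p = 1/186 = 0.0054, -p*log2(p) = 0.0405
H = sum of terms = 2.0214
Rounded to 2 decimals: 2.02

2.02


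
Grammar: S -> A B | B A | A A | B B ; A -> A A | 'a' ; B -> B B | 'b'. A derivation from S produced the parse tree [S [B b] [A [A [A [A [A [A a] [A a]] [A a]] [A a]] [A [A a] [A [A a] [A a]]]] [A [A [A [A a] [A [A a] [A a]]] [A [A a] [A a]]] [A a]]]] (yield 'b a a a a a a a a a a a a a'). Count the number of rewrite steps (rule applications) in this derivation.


Every bracketed nonterminal node [X ...] in the tree is produced by exactly one rule application.
Reading the tree off as a leftmost derivation:
  Step 1: S  =>  B A   (applied S -> B A)
  Step 2: B A  =>  b A   (applied B -> b)
  Step 3: b A  =>  b A A   (applied A -> A A)
  Step 4: b A A  =>  b A A A   (applied A -> A A)
  Step 5: b A A A  =>  b A A A A   (applied A -> A A)
  Step 6: b A A A A  =>  b A A A A A   (applied A -> A A)
  Step 7: b A A A A A  =>  b A A A A A A   (applied A -> A A)
  Step 8: b A A A A A A  =>  b a A A A A A   (applied A -> a)
  Step 9: b a A A A A A  =>  b a a A A A A   (applied A -> a)
  Step 10: b a a A A A A  =>  b a a a A A A   (applied A -> a)
  Step 11: b a a a A A A  =>  b a a a a A A   (applied A -> a)
  Step 12: b a a a a A A  =>  b a a a a A A A   (applied A -> A A)
  Step 13: b a a a a A A A  =>  b a a a a a A A   (applied A -> a)
  Step 14: b a a a a a A A  =>  b a a a a a A A A   (applied A -> A A)
  Step 15: b a a a a a A A A  =>  b a a a a a a A A   (applied A -> a)
  Step 16: b a a a a a a A A  =>  b a a a a a a a A   (applied A -> a)
  Step 17: b a a a a a a a A  =>  b a a a a a a a A A   (applied A -> A A)
  Step 18: b a a a a a a a A A  =>  b a a a a a a a A A A   (applied A -> A A)
  Step 19: b a a a a a a a A A A  =>  b a a a a a a a A A A A   (applied A -> A A)
  Step 20: b a a a a a a a A A A A  =>  b a a a a a a a a A A A   (applied A -> a)
  Step 21: b a a a a a a a a A A A  =>  b a a a a a a a a A A A A   (applied A -> A A)
  Step 22: b a a a a a a a a A A A A  =>  b a a a a a a a a a A A A   (applied A -> a)
  Step 23: b a a a a a a a a a A A A  =>  b a a a a a a a a a a A A   (applied A -> a)
  Step 24: b a a a a a a a a a a A A  =>  b a a a a a a a a a a A A A   (applied A -> A A)
  Step 25: b a a a a a a a a a a A A A  =>  b a a a a a a a a a a a A A   (applied A -> a)
  Step 26: b a a a a a a a a a a a A A  =>  b a a a a a a a a a a a a A   (applied A -> a)
  Step 27: b a a a a a a a a a a a a A  =>  b a a a a a a a a a a a a a   (applied A -> a)
Final yield: b a a a a a a a a a a a a a
Total rewrite steps: 27

27


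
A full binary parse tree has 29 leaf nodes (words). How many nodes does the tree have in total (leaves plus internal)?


Leaf nodes (terminals): 29
Internal nodes = n - 1 = 29 - 1 = 28
Total = leaves + internal = 29 + 28 = 57

57


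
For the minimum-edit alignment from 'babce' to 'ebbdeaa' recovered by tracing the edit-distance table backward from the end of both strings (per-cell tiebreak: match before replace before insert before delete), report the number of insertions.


Edit distance = 5. Backtracking from cell (5, 7) with preference match > replace > insert > delete,
then listing the resulting alignment 'babce' -> 'ebbdeaa' left to right:
  Step 1: replace b->e
  Step 2: replace a->b
  Step 3: keep 'b'
  Step 4: replace c->d
  Step 5: keep 'e'
  Step 6: insert 'a' [insertion #1]
  Step 7: insert 'a' [insertion #2]
Total insertions: 2

2


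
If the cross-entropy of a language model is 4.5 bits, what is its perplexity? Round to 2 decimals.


Perplexity formula: PP = 2^H
H = 4.5
PP = 2^4.5
Decompose: 2^4.5 = 2^4 * 2^0.5 = 2^4 * sqrt(2)
2^4 = 16, sqrt(2) ~ 1.4142136
PP ~ 16 * 1.4142136 = 22.6274176
Rounded to 2 decimals: 22.63

22.63


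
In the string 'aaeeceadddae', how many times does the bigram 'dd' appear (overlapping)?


Scanning 'aaeeceadddae' for bigram 'dd':
  Position 0: 'aa' -> no
  Position 1: 'ae' -> no
  Position 2: 'ee' -> no
  Position 3: 'ec' -> no
  Position 4: 'ce' -> no
  Position 5: 'ea' -> no
  Position 6: 'ad' -> no
  Position 7: 'dd' -> MATCH
  Position 8: 'dd' -> MATCH
  Position 9: 'da' -> no
  Position 10: 'ae' -> no
Total matches: 2

2


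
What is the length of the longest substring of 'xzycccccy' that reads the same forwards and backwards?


Scanning 'xzycccccy' for palindromic substrings.
Substring at positions 2-8: 'ycccccy'.
Check: reverse('ycccccy') = 'ycccccy' -> palindrome confirmed.
Neighbouring characters ('z' / '-') break symmetry, so it cannot extend further.
No longer palindromic substring exists; longest length = 7

7


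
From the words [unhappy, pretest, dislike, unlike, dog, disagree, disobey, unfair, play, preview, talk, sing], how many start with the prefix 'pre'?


Checking each word for prefix 'pre':
  'unhappy' -> no (count: 0)
  'pretest' -> YES, starts with 'pre' (count: 1)
  'dislike' -> no (count: 1)
  'unlike' -> no (count: 1)
  'dog' -> no (count: 1)
  'disagree' -> no (count: 1)
  'disobey' -> no (count: 1)
  'unfair' -> no (count: 1)
  'play' -> no (count: 1)
  'preview' -> YES, starts with 'pre' (count: 2)
  'talk' -> no (count: 2)
  'sing' -> no (count: 2)
Total with prefix 'pre': 2

2


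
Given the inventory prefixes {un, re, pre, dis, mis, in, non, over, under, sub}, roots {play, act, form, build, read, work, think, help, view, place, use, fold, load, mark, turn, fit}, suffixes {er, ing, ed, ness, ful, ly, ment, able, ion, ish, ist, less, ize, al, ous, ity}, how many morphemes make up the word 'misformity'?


Segmenting 'misformity' against the inventory:
  'mis' -> prefix (morpheme 1)
  'form' -> root (morpheme 2)
  'ity' -> suffix (morpheme 3)
Total morphemes: 3

3


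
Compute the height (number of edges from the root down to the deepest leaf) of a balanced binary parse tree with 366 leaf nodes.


In a balanced binary tree with n leaves the deepest leaf is ceil(log2(n)) edges below the root.
log2(366) = 8.5157
ceil(8.5157) = 9
height (edges) = 9

9


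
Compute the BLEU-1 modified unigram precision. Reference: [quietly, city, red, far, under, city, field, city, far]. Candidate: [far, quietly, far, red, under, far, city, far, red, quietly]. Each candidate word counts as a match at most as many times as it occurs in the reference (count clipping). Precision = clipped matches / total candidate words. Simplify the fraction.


Reference word counts: {'city': 3, 'far': 2, 'field': 1, 'quietly': 1, 'red': 1, 'under': 1}
Checking each candidate word (with clipping):
  'far' -> in reference (ref count 2, used 1/2) -> match (matches: 1)
  'quietly' -> in reference (ref count 1, used 1/1) -> match (matches: 2)
  'far' -> in reference (ref count 2, used 2/2) -> match (matches: 3)
  'red' -> in reference (ref count 1, used 1/1) -> match (matches: 4)
  'under' -> in reference (ref count 1, used 1/1) -> match (matches: 5)
  'far' -> ref count 2 already used up (2/2) -> clipped, no match (matches: 5)
  'city' -> in reference (ref count 3, used 1/3) -> match (matches: 6)
  'far' -> ref count 2 already used up (2/2) -> clipped, no match (matches: 6)
  'red' -> ref count 1 already used up (1/1) -> clipped, no match (matches: 6)
  'quietly' -> ref count 1 already used up (1/1) -> clipped, no match (matches: 6)
Clipped matches: 6, Candidate length: 10
Precision = 6/10 = 3/5

3/5


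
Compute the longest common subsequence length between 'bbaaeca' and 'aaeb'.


DP table for LCS of 'bbaaeca' and 'aaeb':
       a  a  e  b
    0  0  0  0  0
  b 0  0  0  0  1
  b 0  0  0  0  1
  a 0  1  1  1  1
  a 0  1  2  2  2
  e 0  1  2  3  3
  c 0  1  2  3  3
  a 0  1  2  3  3
LCS: 'aae'
LCS length = 3

3


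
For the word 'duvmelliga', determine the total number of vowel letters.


Scanning each character of 'duvmelliga':
  Position 1: 'd' -> consonant (running count: 0)
  Position 2: 'u' -> vowel (running count: 1)
  Position 3: 'v' -> consonant (running count: 1)
  Position 4: 'm' -> consonant (running count: 1)
  Position 5: 'e' -> vowel (running count: 2)
  Position 6: 'l' -> consonant (running count: 2)
  Position 7: 'l' -> consonant (running count: 2)
  Position 8: 'i' -> vowel (running count: 3)
  Position 9: 'g' -> consonant (running count: 3)
  Position 10: 'a' -> vowel (running count: 4)
Total vowels: 4

4


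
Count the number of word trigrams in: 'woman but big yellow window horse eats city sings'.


Word trigrams from [9] words:
  Trigram 1: (woman but big)
  Trigram 2: (but big yellow)
  Trigram 3: (big yellow window)
  Trigram 4: (yellow window horse)
  Trigram 5: (window horse eats)
  Trigram 6: (horse eats city)
  Trigram 7: (eats city sings)
Total word trigrams: 9 - 2 = 7

7


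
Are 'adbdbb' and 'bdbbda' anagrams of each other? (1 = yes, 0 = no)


Sort characters of 'adbdbb': 'abbbdd'
Sort characters of 'bdbbda': 'abbbdd'
Sorted forms match -> they ARE anagrams
Result: 1

1


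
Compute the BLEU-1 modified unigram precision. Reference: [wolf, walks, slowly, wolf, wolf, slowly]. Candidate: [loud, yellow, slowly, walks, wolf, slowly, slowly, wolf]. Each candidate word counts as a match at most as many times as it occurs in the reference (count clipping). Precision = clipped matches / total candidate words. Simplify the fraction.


Reference word counts: {'slowly': 2, 'walks': 1, 'wolf': 3}
Checking each candidate word (with clipping):
  'loud' -> not in reference -> no match (matches: 0)
  'yellow' -> not in reference -> no match (matches: 0)
  'slowly' -> in reference (ref count 2, used 1/2) -> match (matches: 1)
  'walks' -> in reference (ref count 1, used 1/1) -> match (matches: 2)
  'wolf' -> in reference (ref count 3, used 1/3) -> match (matches: 3)
  'slowly' -> in reference (ref count 2, used 2/2) -> match (matches: 4)
  'slowly' -> ref count 2 already used up (2/2) -> clipped, no match (matches: 4)
  'wolf' -> in reference (ref count 3, used 2/3) -> match (matches: 5)
Clipped matches: 5, Candidate length: 8
Precision = 5/8

5/8


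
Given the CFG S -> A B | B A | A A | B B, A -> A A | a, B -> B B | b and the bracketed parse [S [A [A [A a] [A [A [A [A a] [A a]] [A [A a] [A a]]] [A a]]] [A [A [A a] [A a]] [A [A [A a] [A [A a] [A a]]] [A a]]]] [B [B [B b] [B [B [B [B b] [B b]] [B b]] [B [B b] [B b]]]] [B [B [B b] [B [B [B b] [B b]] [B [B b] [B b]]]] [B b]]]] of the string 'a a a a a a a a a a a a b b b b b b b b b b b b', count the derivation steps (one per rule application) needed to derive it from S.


Every bracketed nonterminal node [X ...] in the tree is produced by exactly one rule application.
Reading the tree off as a leftmost derivation:
  Step 1: S  =>  A B   (applied S -> A B)
  Step 2: A B  =>  A A B   (applied A -> A A)
  Step 3: A A B  =>  A A A B   (applied A -> A A)
  Step 4: A A A B  =>  a A A B   (applied A -> a)
  Step 5: a A A B  =>  a A A A B   (applied A -> A A)
  Step 6: a A A A B  =>  a A A A A B   (applied A -> A A)
  Step 7: a A A A A B  =>  a A A A A A B   (applied A -> A A)
  Step 8: a A A A A A B  =>  a a A A A A B   (applied A -> a)
  Step 9: a a A A A A B  =>  a a a A A A B   (applied A -> a)
  Step 10: a a a A A A B  =>  a a a A A A A B   (applied A -> A A)
  Step 11: a a a A A A A B  =>  a a a a A A A B   (applied A -> a)
  Step 12: a a a a A A A B  =>  a a a a a A A B   (applied A -> a)
  Step 13: a a a a a A A B  =>  a a a a a a A B   (applied A -> a)
  Step 14: a a a a a a A B  =>  a a a a a a A A B   (applied A -> A A)
  Step 15: a a a a a a A A B  =>  a a a a a a A A A B   (applied A -> A A)
  Step 16: a a a a a a A A A B  =>  a a a a a a a A A B   (applied A -> a)
  Step 17: a a a a a a a A A B  =>  a a a a a a a a A B   (applied A -> a)
  Step 18: a a a a a a a a A B  =>  a a a a a a a a A A B   (applied A -> A A)
  Step 19: a a a a a a a a A A B  =>  a a a a a a a a A A A B   (applied A -> A A)
  Step 20: a a a a a a a a A A A B  =>  a a a a a a a a a A A B   (applied A -> a)
  Step 21: a a a a a a a a a A A B  =>  a a a a a a a a a A A A B   (applied A -> A A)
  Step 22: a a a a a a a a a A A A B  =>  a a a a a a a a a a A A B   (applied A -> a)
  Step 23: a a a a a a a a a a A A B  =>  a a a a a a a a a a a A B   (applied A -> a)
  Step 24: a a a a a a a a a a a A B  =>  a a a a a a a a a a a a B   (applied A -> a)
  Step 25: a a a a a a a a a a a a B  =>  a a a a a a a a a a a a B B   (applied B -> B B)
  Step 26: a a a a a a a a a a a a B B  =>  a a a a a a a a a a a a B B B   (applied B -> B B)
  Step 27: a a a a a a a a a a a a B B B  =>  a a a a a a a a a a a a b B B   (applied B -> b)
  Step 28: a a a a a a a a a a a a b B B  =>  a a a a a a a a a a a a b B B B   (applied B -> B B)
  Step 29: a a a a a a a a a a a a b B B B  =>  a a a a a a a a a a a a b B B B B   (applied B -> B B)
  Step 30: a a a a a a a a a a a a b B B B B  =>  a a a a a a a a a a a a b B B B B B   (applied B -> B B)
  Step 31: a a a a a a a a a a a a b B B B B B  =>  a a a a a a a a a a a a b b B B B B   (applied B -> b)
  Step 32: a a a a a a a a a a a a b b B B B B  =>  a a a a a a a a a a a a b b b B B B   (applied B -> b)
  Step 33: a a a a a a a a a a a a b b b B B B  =>  a a a a a a a a a a a a b b b b B B   (applied B -> b)
  Step 34: a a a a a a a a a a a a b b b b B B  =>  a a a a a a a a a a a a b b b b B B B   (applied B -> B B)
  Step 35: a a a a a a a a a a a a b b b b B B B  =>  a a a a a a a a a a a a b b b b b B B   (applied B -> b)
  Step 36: a a a a a a a a a a a a b b b b b B B  =>  a a a a a a a a a a a a b b b b b b B   (applied B -> b)
  Step 37: a a a a a a a a a a a a b b b b b b B  =>  a a a a a a a a a a a a b b b b b b B B   (applied B -> B B)
  Step 38: a a a a a a a a a a a a b b b b b b B B  =>  a a a a a a a a a a a a b b b b b b B B B   (applied B -> B B)
  Step 39: a a a a a a a a a a a a b b b b b b B B B  =>  a a a a a a a a a a a a b b b b b b b B B   (applied B -> b)
  Step 40: a a a a a a a a a a a a b b b b b b b B B  =>  a a a a a a a a a a a a b b b b b b b B B B   (applied B -> B B)
  Step 41: a a a a a a a a a a a a b b b b b b b B B B  =>  a a a a a a a a a a a a b b b b b b b B B B B   (applied B -> B B)
  Step 42: a a a a a a a a a a a a b b b b b b b B B B B  =>  a a a a a a a a a a a a b b b b b b b b B B B   (applied B -> b)
  Step 43: a a a a a a a a a a a a b b b b b b b b B B B  =>  a a a a a a a a a a a a b b b b b b b b b B B   (applied B -> b)
  Step 44: a a a a a a a a a a a a b b b b b b b b b B B  =>  a a a a a a a a a a a a b b b b b b b b b B B B   (applied B -> B B)
  Step 45: a a a a a a a a a a a a b b b b b b b b b B B B  =>  a a a a a a a a a a a a b b b b b b b b b b B B   (applied B -> b)
  Step 46: a a a a a a a a a a a a b b b b b b b b b b B B  =>  a a a a a a a a a a a a b b b b b b b b b b b B   (applied B -> b)
  Step 47: a a a a a a a a a a a a b b b b b b b b b b b B  =>  a a a a a a a a a a a a b b b b b b b b b b b b   (applied B -> b)
Final yield: a a a a a a a a a a a a b b b b b b b b b b b b
Total rewrite steps: 47

47


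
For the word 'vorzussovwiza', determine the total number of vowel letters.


Scanning each character of 'vorzussovwiza':
  Position 1: 'v' -> consonant (running count: 0)
  Position 2: 'o' -> vowel (running count: 1)
  Position 3: 'r' -> consonant (running count: 1)
  Position 4: 'z' -> consonant (running count: 1)
  Position 5: 'u' -> vowel (running count: 2)
  Position 6: 's' -> consonant (running count: 2)
  Position 7: 's' -> consonant (running count: 2)
  Position 8: 'o' -> vowel (running count: 3)
  Position 9: 'v' -> consonant (running count: 3)
  Position 10: 'w' -> consonant (running count: 3)
  Position 11: 'i' -> vowel (running count: 4)
  Position 12: 'z' -> consonant (running count: 4)
  Position 13: 'a' -> vowel (running count: 5)
Total vowels: 5

5


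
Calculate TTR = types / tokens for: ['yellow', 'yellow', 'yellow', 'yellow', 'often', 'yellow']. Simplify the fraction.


Tokens: 6
Unique types: ('often', 'yellow') = 2
TTR = 2/6
Simplify: divide both by 2 -> 1/3
TTR = 1/3

1/3


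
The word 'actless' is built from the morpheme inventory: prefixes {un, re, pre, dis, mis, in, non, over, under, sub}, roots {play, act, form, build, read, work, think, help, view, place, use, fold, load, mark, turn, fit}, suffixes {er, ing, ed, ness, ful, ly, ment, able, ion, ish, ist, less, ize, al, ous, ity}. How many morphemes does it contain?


Segmenting 'actless' against the inventory:
  'act' -> root (morpheme 1)
  'less' -> suffix (morpheme 2)
Total morphemes: 2

2


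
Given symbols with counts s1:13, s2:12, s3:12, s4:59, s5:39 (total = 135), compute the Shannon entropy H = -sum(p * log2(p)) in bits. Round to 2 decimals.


Computing entropy H = -sum(p_i * log2(p_i)):
  s1: p = 13/135 = 0.0963, -p*log2(p) = 0.3251
  s2: p = 12/135 = 0.0889, -p*log2(p) = 0.3104
  s3: p = 12/135 = 0.0889, -p*log2(p) = 0.3104
  s4: p = 59/135 = 0.4370, -p*log2(p) = 0.5219
  s5: p = 39/135 = 0.2889, -p*log2(p) = 0.5175
H = sum of terms = 1.9853
Rounded to 2 decimals: 1.99

1.99


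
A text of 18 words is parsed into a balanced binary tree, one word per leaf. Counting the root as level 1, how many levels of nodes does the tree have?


In a balanced binary tree with n leaves the deepest leaf is ceil(log2(n)) edges below the root,
so counting node levels inclusive of root and leaves gives ceil(log2(n)) + 1 levels.
log2(18) = 4.1699
ceil(4.1699) = 5
levels = 5 + 1 = 6

6


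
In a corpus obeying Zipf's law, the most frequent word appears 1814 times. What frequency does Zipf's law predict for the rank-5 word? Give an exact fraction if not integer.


Zipf's law: freq(rank) = f1 / rank
f1 = 1814, rank = 5
freq = 1814 / 5
GCD(1814, 5) = 1
Simplified: 1814/5

1814/5


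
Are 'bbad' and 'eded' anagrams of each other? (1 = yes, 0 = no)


Sort characters of 'bbad': 'abbd'
Sort characters of 'eded': 'ddee'
Sorted forms differ -> they are NOT anagrams
Result: 0

0


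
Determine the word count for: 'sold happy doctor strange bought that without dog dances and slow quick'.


Counting words by splitting on spaces:
  Word 1: 'sold'
  Word 2: 'happy'
  Word 3: 'doctor'
  Word 4: 'strange'
  Word 5: 'bought'
  Word 6: 'that'
  Word 7: 'without'
  Word 8: 'dog'
  Word 9: 'dances'
  Word 10: 'and'
  Word 11: 'slow'
  Word 12: 'quick'
Total words: 12

12
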